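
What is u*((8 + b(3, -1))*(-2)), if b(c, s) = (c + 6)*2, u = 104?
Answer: -5408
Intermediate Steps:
b(c, s) = 12 + 2*c (b(c, s) = (6 + c)*2 = 12 + 2*c)
u*((8 + b(3, -1))*(-2)) = 104*((8 + (12 + 2*3))*(-2)) = 104*((8 + (12 + 6))*(-2)) = 104*((8 + 18)*(-2)) = 104*(26*(-2)) = 104*(-52) = -5408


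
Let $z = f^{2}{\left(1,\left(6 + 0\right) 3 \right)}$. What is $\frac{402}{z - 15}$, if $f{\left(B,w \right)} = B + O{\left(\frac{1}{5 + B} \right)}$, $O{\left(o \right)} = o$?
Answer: $- \frac{14472}{491} \approx -29.475$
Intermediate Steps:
$f{\left(B,w \right)} = B + \frac{1}{5 + B}$
$z = \frac{49}{36}$ ($z = \left(\frac{1 + 1 \left(5 + 1\right)}{5 + 1}\right)^{2} = \left(\frac{1 + 1 \cdot 6}{6}\right)^{2} = \left(\frac{1 + 6}{6}\right)^{2} = \left(\frac{1}{6} \cdot 7\right)^{2} = \left(\frac{7}{6}\right)^{2} = \frac{49}{36} \approx 1.3611$)
$\frac{402}{z - 15} = \frac{402}{\frac{49}{36} - 15} = \frac{402}{- \frac{491}{36}} = 402 \left(- \frac{36}{491}\right) = - \frac{14472}{491}$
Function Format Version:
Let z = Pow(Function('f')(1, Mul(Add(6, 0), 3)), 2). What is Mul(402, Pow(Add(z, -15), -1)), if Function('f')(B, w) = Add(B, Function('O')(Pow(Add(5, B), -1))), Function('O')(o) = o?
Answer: Rational(-14472, 491) ≈ -29.475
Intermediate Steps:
Function('f')(B, w) = Add(B, Pow(Add(5, B), -1))
z = Rational(49, 36) (z = Pow(Mul(Pow(Add(5, 1), -1), Add(1, Mul(1, Add(5, 1)))), 2) = Pow(Mul(Pow(6, -1), Add(1, Mul(1, 6))), 2) = Pow(Mul(Rational(1, 6), Add(1, 6)), 2) = Pow(Mul(Rational(1, 6), 7), 2) = Pow(Rational(7, 6), 2) = Rational(49, 36) ≈ 1.3611)
Mul(402, Pow(Add(z, -15), -1)) = Mul(402, Pow(Add(Rational(49, 36), -15), -1)) = Mul(402, Pow(Rational(-491, 36), -1)) = Mul(402, Rational(-36, 491)) = Rational(-14472, 491)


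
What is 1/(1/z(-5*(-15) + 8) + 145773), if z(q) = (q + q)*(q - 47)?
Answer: 5976/871139449 ≈ 6.8600e-6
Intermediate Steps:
z(q) = 2*q*(-47 + q) (z(q) = (2*q)*(-47 + q) = 2*q*(-47 + q))
1/(1/z(-5*(-15) + 8) + 145773) = 1/(1/(2*(-5*(-15) + 8)*(-47 + (-5*(-15) + 8))) + 145773) = 1/(1/(2*(75 + 8)*(-47 + (75 + 8))) + 145773) = 1/(1/(2*83*(-47 + 83)) + 145773) = 1/(1/(2*83*36) + 145773) = 1/(1/5976 + 145773) = 1/(871139449/5976) = 5976/871139449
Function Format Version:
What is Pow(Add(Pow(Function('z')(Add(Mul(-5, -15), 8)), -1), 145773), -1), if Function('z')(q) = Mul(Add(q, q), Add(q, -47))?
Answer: Rational(5976, 871139449) ≈ 6.8600e-6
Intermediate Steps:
Function('z')(q) = Mul(2, q, Add(-47, q)) (Function('z')(q) = Mul(Mul(2, q), Add(-47, q)) = Mul(2, q, Add(-47, q)))
Pow(Add(Pow(Function('z')(Add(Mul(-5, -15), 8)), -1), 145773), -1) = Pow(Add(Pow(Mul(2, Add(Mul(-5, -15), 8), Add(-47, Add(Mul(-5, -15), 8))), -1), 145773), -1) = Pow(Add(Pow(Mul(2, Add(75, 8), Add(-47, Add(75, 8))), -1), 145773), -1) = Pow(Add(Pow(Mul(2, 83, Add(-47, 83)), -1), 145773), -1) = Pow(Add(Pow(Mul(2, 83, 36), -1), 145773), -1) = Pow(Add(Pow(5976, -1), 145773), -1) = Pow(Add(Rational(1, 5976), 145773), -1) = Pow(Rational(871139449, 5976), -1) = Rational(5976, 871139449)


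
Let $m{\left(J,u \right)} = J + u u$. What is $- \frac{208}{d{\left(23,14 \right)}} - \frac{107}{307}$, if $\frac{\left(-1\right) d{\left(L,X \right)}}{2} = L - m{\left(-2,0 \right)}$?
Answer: $\frac{29253}{7675} \approx 3.8115$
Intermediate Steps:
$m{\left(J,u \right)} = J + u^{2}$
$d{\left(L,X \right)} = -4 - 2 L$ ($d{\left(L,X \right)} = - 2 \left(L - \left(-2 + 0^{2}\right)\right) = - 2 \left(L - \left(-2 + 0\right)\right) = - 2 \left(L - -2\right) = - 2 \left(L + 2\right) = - 2 \left(2 + L\right) = -4 - 2 L$)
$- \frac{208}{d{\left(23,14 \right)}} - \frac{107}{307} = - \frac{208}{-4 - 46} - \frac{107}{307} = - \frac{208}{-50} - \frac{107}{307} = \left(-208\right) \left(- \frac{1}{50}\right) - \frac{107}{307} = \frac{104}{25} - \frac{107}{307} = \frac{29253}{7675}$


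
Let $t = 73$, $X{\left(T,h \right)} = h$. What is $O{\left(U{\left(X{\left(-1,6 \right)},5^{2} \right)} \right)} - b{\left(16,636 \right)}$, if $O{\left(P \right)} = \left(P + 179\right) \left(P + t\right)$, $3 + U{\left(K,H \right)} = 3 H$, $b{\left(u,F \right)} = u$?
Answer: $36379$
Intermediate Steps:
$U{\left(K,H \right)} = -3 + 3 H$
$O{\left(P \right)} = \left(73 + P\right) \left(179 + P\right)$ ($O{\left(P \right)} = \left(P + 179\right) \left(P + 73\right) = \left(179 + P\right) \left(73 + P\right) = \left(73 + P\right) \left(179 + P\right)$)
$O{\left(U{\left(X{\left(-1,6 \right)},5^{2} \right)} \right)} - b{\left(16,636 \right)} = \left(13067 + \left(-3 + 3 \cdot 5^{2}\right)^{2} + 252 \left(-3 + 3 \cdot 5^{2}\right)\right) - 16 = \left(13067 + \left(-3 + 3 \cdot 25\right)^{2} + 252 \left(-3 + 3 \cdot 25\right)\right) - 16 = \left(13067 + \left(-3 + 75\right)^{2} + 252 \left(-3 + 75\right)\right) - 16 = \left(13067 + 72^{2} + 252 \cdot 72\right) - 16 = \left(13067 + 5184 + 18144\right) - 16 = 36395 - 16 = 36379$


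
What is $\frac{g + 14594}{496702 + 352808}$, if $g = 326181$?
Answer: $\frac{68155}{169902} \approx 0.40114$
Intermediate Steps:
$\frac{g + 14594}{496702 + 352808} = \frac{326181 + 14594}{496702 + 352808} = \frac{340775}{849510} = 340775 \cdot \frac{1}{849510} = \frac{68155}{169902}$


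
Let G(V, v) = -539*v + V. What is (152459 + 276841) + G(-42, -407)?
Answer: 648631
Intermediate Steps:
G(V, v) = V - 539*v
(152459 + 276841) + G(-42, -407) = (152459 + 276841) + (-42 - 539*(-407)) = 429300 + (-42 + 219373) = 429300 + 219331 = 648631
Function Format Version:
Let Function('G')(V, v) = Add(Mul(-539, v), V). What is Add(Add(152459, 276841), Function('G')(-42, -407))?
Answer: 648631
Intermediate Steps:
Function('G')(V, v) = Add(V, Mul(-539, v))
Add(Add(152459, 276841), Function('G')(-42, -407)) = Add(Add(152459, 276841), Add(-42, Mul(-539, -407))) = Add(429300, Add(-42, 219373)) = Add(429300, 219331) = 648631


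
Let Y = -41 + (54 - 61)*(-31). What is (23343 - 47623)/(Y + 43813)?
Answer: -24280/43989 ≈ -0.55196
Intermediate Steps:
Y = 176 (Y = -41 - 7*(-31) = -41 + 217 = 176)
(23343 - 47623)/(Y + 43813) = (23343 - 47623)/(176 + 43813) = -24280/43989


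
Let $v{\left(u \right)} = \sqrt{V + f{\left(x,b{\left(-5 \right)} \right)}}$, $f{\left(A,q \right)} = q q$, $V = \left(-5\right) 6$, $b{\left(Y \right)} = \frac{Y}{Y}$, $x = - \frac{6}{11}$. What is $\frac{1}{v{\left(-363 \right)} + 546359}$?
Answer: $\frac{546359}{298508156910} - \frac{i \sqrt{29}}{298508156910} \approx 1.8303 \cdot 10^{-6} - 1.804 \cdot 10^{-11} i$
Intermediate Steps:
$x = - \frac{6}{11}$ ($x = \left(-6\right) \frac{1}{11} = - \frac{6}{11} \approx -0.54545$)
$b{\left(Y \right)} = 1$
$V = -30$
$f{\left(A,q \right)} = q^{2}$
$v{\left(u \right)} = i \sqrt{29}$ ($v{\left(u \right)} = \sqrt{-30 + 1^{2}} = \sqrt{-30 + 1} = \sqrt{-29} = i \sqrt{29}$)
$\frac{1}{v{\left(-363 \right)} + 546359} = \frac{1}{i \sqrt{29} + 546359} = \frac{1}{546359 + i \sqrt{29}}$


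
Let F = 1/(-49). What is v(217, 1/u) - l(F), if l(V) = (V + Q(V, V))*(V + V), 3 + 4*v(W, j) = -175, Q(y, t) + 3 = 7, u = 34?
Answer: -212909/4802 ≈ -44.338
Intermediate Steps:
Q(y, t) = 4 (Q(y, t) = -3 + 7 = 4)
v(W, j) = -89/2 (v(W, j) = -3/4 + (1/4)*(-175) = -3/4 - 175/4 = -89/2)
F = -1/49 ≈ -0.020408
l(V) = 2*V*(4 + V) (l(V) = (V + 4)*(V + V) = (4 + V)*(2*V) = 2*V*(4 + V))
v(217, 1/u) - l(F) = -89/2 - 2*(-1)*(4 - 1/49)/49 = -89/2 - 2*(-1)*195/(49*49) = -89/2 - 1*(-390/2401) = -89/2 + 390/2401 = -212909/4802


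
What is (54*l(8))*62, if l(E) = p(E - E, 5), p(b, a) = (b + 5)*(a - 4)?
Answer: 16740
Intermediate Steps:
p(b, a) = (-4 + a)*(5 + b) (p(b, a) = (5 + b)*(-4 + a) = (-4 + a)*(5 + b))
l(E) = 5 (l(E) = -20 - 4*(E - E) + 5*5 + 5*(E - E) = -20 - 4*0 + 25 + 5*0 = -20 + 0 + 25 + 0 = 5)
(54*l(8))*62 = (54*5)*62 = 270*62 = 16740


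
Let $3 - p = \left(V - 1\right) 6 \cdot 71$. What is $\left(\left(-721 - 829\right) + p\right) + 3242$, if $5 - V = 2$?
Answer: $843$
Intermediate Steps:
$V = 3$ ($V = 5 - 2 = 3$)
$p = -849$ ($p = 3 - \left(3 - 1\right) 6 \cdot 71 = 3 - 2 \cdot 6 \cdot 71 = 3 - 12 \cdot 71 = 3 - 852 = -849$)
$\left(\left(-721 - 829\right) + p\right) + 3242 = \left(\left(-721 - 829\right) - 849\right) + 3242 = \left(-1550 - 849\right) + 3242 = -2399 + 3242 = 843$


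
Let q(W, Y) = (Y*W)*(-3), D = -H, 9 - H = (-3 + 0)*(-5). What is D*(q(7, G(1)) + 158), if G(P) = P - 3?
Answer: 1200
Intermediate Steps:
G(P) = -3 + P
H = -6 (H = 9 - (-3 + 0)*(-5) = 9 - (-3)*(-5) = 9 - 1*15 = 9 - 15 = -6)
D = 6 (D = -1*(-6) = 6)
q(W, Y) = -3*W*Y (q(W, Y) = (W*Y)*(-3) = -3*W*Y)
D*(q(7, G(1)) + 158) = 6*(-3*7*(-3 + 1) + 158) = 6*(-3*7*(-2) + 158) = 6*(42 + 158) = 6*200 = 1200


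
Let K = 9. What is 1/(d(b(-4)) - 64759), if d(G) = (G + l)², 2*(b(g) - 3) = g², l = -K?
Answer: -1/64755 ≈ -1.5443e-5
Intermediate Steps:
l = -9 (l = -1*9 = -9)
b(g) = 3 + g²/2
d(G) = (-9 + G)² (d(G) = (G - 9)² = (-9 + G)²)
1/(d(b(-4)) - 64759) = 1/((-9 + (3 + (½)*(-4)²))² - 64759) = 1/((-9 + (3 + (½)*16))² - 64759) = 1/((-9 + (3 + 8))² - 64759) = 1/((-9 + 11)² - 64759) = 1/(2² - 64759) = 1/(4 - 64759) = 1/(-64755) = -1/64755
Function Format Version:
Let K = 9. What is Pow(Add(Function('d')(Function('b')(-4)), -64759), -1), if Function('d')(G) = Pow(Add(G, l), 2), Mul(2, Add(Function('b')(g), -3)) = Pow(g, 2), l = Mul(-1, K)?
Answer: Rational(-1, 64755) ≈ -1.5443e-5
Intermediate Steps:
l = -9 (l = Mul(-1, 9) = -9)
Function('b')(g) = Add(3, Mul(Rational(1, 2), Pow(g, 2)))
Function('d')(G) = Pow(Add(-9, G), 2) (Function('d')(G) = Pow(Add(G, -9), 2) = Pow(Add(-9, G), 2))
Pow(Add(Function('d')(Function('b')(-4)), -64759), -1) = Pow(Add(Pow(Add(-9, Add(3, Mul(Rational(1, 2), Pow(-4, 2)))), 2), -64759), -1) = Pow(Add(Pow(Add(-9, Add(3, Mul(Rational(1, 2), 16))), 2), -64759), -1) = Pow(Add(Pow(Add(-9, Add(3, 8)), 2), -64759), -1) = Pow(Add(Pow(Add(-9, 11), 2), -64759), -1) = Pow(Add(Pow(2, 2), -64759), -1) = Pow(Add(4, -64759), -1) = Pow(-64755, -1) = Rational(-1, 64755)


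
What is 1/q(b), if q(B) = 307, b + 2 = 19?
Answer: 1/307 ≈ 0.0032573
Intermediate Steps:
b = 17 (b = -2 + 19 = 17)
1/q(b) = 1/307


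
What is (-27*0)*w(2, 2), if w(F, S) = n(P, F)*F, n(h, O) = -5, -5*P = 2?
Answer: 0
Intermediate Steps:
P = -2/5 (P = -1/5*2 = -2/5 ≈ -0.40000)
w(F, S) = -5*F
(-27*0)*w(2, 2) = (-27*0)*(-5*2) = 0*(-10) = 0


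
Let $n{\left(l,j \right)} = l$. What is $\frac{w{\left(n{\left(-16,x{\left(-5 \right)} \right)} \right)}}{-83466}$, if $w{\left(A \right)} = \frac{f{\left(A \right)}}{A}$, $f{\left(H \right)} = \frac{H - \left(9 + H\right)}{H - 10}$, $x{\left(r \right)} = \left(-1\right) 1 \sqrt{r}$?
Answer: $\frac{1}{3857984} \approx 2.592 \cdot 10^{-7}$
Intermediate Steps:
$x{\left(r \right)} = - \sqrt{r}$
$f{\left(H \right)} = - \frac{9}{-10 + H}$
$w{\left(A \right)} = - \frac{9}{A \left(-10 + A\right)}$ ($w{\left(A \right)} = \frac{\left(-9\right) \frac{1}{-10 + A}}{A} = - \frac{9}{A \left(-10 + A\right)}$)
$\frac{w{\left(n{\left(-16,x{\left(-5 \right)} \right)} \right)}}{-83466} = \frac{\left(-9\right) \frac{1}{-16} \frac{1}{-10 - 16}}{-83466} = \left(-9\right) \left(- \frac{1}{16}\right) \frac{1}{-26} \left(- \frac{1}{83466}\right) = \left(-9\right) \left(- \frac{1}{16}\right) \left(- \frac{1}{26}\right) \left(- \frac{1}{83466}\right) = \left(- \frac{9}{416}\right) \left(- \frac{1}{83466}\right) = \frac{1}{3857984}$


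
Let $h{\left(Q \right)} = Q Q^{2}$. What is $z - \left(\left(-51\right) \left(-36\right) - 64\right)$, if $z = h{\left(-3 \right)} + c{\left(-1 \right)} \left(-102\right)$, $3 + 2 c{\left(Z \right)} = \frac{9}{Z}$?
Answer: $-1187$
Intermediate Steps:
$c{\left(Z \right)} = - \frac{3}{2} + \frac{9}{2 Z}$ ($c{\left(Z \right)} = - \frac{3}{2} + \frac{9 \frac{1}{Z}}{2} = - \frac{3}{2} + \frac{9}{2 Z}$)
$h{\left(Q \right)} = Q^{3}$
$z = 585$ ($z = \left(-3\right)^{3} + \frac{3 \left(3 - -1\right)}{2 \left(-1\right)} \left(-102\right) = -27 + \frac{3}{2} \left(-1\right) \left(3 + 1\right) \left(-102\right) = -27 + \frac{3}{2} \left(-1\right) 4 \left(-102\right) = -27 - -612 = -27 + 612 = 585$)
$z - \left(\left(-51\right) \left(-36\right) - 64\right) = 585 - \left(\left(-51\right) \left(-36\right) - 64\right) = 585 - \left(1836 - 64\right) = 585 - 1772 = -1187$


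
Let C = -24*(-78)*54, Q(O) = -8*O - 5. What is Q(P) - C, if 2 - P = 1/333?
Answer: -33669289/333 ≈ -1.0111e+5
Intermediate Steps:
P = 665/333 (P = 2 - 1/333 = 665/333 ≈ 1.9970)
Q(O) = -5 - 8*O
C = 101088 (C = 1872*54 = 101088)
Q(P) - C = (-5 - 8*665/333) - 1*101088 = (-5 - 5320/333) - 101088 = -6985/333 - 101088 = -33669289/333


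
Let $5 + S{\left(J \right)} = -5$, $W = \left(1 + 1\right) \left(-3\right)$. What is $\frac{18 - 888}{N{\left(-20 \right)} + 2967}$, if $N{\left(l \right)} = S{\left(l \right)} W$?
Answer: $- \frac{290}{1009} \approx -0.28741$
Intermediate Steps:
$W = -6$ ($W = 2 \left(-3\right) = -6$)
$S{\left(J \right)} = -10$ ($S{\left(J \right)} = -5 - 5 = -10$)
$N{\left(l \right)} = 60$ ($N{\left(l \right)} = \left(-10\right) \left(-6\right) = 60$)
$\frac{18 - 888}{N{\left(-20 \right)} + 2967} = \frac{18 - 888}{60 + 2967} = - \frac{870}{3027} = \left(-870\right) \frac{1}{3027} = - \frac{290}{1009}$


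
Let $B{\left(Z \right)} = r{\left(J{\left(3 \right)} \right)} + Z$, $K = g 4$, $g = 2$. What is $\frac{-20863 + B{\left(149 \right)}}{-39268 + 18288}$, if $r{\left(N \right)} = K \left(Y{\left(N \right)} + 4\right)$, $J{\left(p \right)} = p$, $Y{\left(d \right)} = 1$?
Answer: $\frac{10337}{10490} \approx 0.98541$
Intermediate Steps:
$K = 8$ ($K = 2 \cdot 4 = 8$)
$r{\left(N \right)} = 40$ ($r{\left(N \right)} = 8 \left(1 + 4\right) = 8 \cdot 5 = 40$)
$B{\left(Z \right)} = 40 + Z$
$\frac{-20863 + B{\left(149 \right)}}{-39268 + 18288} = \frac{-20863 + \left(40 + 149\right)}{-39268 + 18288} = \frac{-20863 + 189}{-20980} = \left(-20674\right) \left(- \frac{1}{20980}\right) = \frac{10337}{10490}$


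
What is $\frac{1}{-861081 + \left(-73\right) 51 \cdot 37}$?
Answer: $- \frac{1}{998832} \approx -1.0012 \cdot 10^{-6}$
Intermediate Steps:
$\frac{1}{-861081 + \left(-73\right) 51 \cdot 37} = \frac{1}{-861081 - 137751} = \frac{1}{-998832} = - \frac{1}{998832}$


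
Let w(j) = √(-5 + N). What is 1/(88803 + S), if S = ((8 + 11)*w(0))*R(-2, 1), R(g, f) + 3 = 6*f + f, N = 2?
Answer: 29601/2628663379 - 76*I*√3/7885990137 ≈ 1.1261e-5 - 1.6692e-8*I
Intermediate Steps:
R(g, f) = -3 + 7*f (R(g, f) = -3 + (6*f + f) = -3 + 7*f)
w(j) = I*√3 (w(j) = √(-5 + 2) = √(-3) = I*√3)
S = 76*I*√3 (S = ((8 + 11)*(I*√3))*(-3 + 7*1) = (19*(I*√3))*(-3 + 7) = (19*I*√3)*4 = 76*I*√3 ≈ 131.64*I)
1/(88803 + S) = 1/(88803 + 76*I*√3)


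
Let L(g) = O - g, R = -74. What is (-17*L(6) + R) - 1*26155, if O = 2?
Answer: -26161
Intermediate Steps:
L(g) = 2 - g
(-17*L(6) + R) - 1*26155 = (-17*(2 - 1*6) - 74) - 1*26155 = (-17*(2 - 6) - 74) - 26155 = (-17*(-4) - 74) - 26155 = (68 - 74) - 26155 = -6 - 26155 = -26161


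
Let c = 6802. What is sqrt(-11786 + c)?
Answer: 2*I*sqrt(1246) ≈ 70.597*I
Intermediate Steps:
sqrt(-11786 + c) = sqrt(-11786 + 6802) = sqrt(-4984) = 2*I*sqrt(1246)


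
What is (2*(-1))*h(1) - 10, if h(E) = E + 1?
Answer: -14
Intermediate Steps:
h(E) = 1 + E
(2*(-1))*h(1) - 10 = (2*(-1))*(1 + 1) - 10 = -2*2 - 10 = -4 - 10 = -14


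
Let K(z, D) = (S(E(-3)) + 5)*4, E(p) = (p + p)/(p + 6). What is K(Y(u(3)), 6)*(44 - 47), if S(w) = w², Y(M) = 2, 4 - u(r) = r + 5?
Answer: -108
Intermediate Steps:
u(r) = -1 - r (u(r) = 4 - (r + 5) = 4 - (5 + r) = 4 + (-5 - r) = -1 - r)
E(p) = 2*p/(6 + p) (E(p) = (2*p)/(6 + p) = 2*p/(6 + p))
K(z, D) = 36 (K(z, D) = ((2*(-3)/(6 - 3))² + 5)*4 = ((2*(-3)/3)² + 5)*4 = ((2*(-3)*(⅓))² + 5)*4 = ((-2)² + 5)*4 = (4 + 5)*4 = 9*4 = 36)
K(Y(u(3)), 6)*(44 - 47) = 36*(44 - 47) = 36*(-3) = -108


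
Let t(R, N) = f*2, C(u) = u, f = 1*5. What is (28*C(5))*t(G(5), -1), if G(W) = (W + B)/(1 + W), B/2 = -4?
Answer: 1400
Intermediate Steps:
B = -8 (B = 2*(-4) = -8)
f = 5
G(W) = (-8 + W)/(1 + W) (G(W) = (W - 8)/(1 + W) = (-8 + W)/(1 + W))
t(R, N) = 10 (t(R, N) = 5*2 = 10)
(28*C(5))*t(G(5), -1) = (28*5)*10 = 140*10 = 1400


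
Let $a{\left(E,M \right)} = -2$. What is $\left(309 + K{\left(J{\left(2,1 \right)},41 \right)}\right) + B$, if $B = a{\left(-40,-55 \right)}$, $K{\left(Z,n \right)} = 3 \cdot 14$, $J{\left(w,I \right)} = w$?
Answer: $349$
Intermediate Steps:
$K{\left(Z,n \right)} = 42$
$B = -2$
$\left(309 + K{\left(J{\left(2,1 \right)},41 \right)}\right) + B = \left(309 + 42\right) - 2 = 351 - 2 = 349$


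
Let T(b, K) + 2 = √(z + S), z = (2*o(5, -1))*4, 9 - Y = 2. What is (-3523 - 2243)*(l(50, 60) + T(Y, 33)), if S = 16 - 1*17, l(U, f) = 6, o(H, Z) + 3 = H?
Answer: -23064 - 5766*√15 ≈ -45396.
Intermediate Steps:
o(H, Z) = -3 + H
Y = 7 (Y = 9 - 1*2 = 9 - 2 = 7)
z = 16 (z = (2*(-3 + 5))*4 = (2*2)*4 = 4*4 = 16)
S = -1 (S = 16 - 17 = -1)
T(b, K) = -2 + √15 (T(b, K) = -2 + √(16 - 1) = -2 + √15)
(-3523 - 2243)*(l(50, 60) + T(Y, 33)) = (-3523 - 2243)*(6 + (-2 + √15)) = -5766*(4 + √15) = -23064 - 5766*√15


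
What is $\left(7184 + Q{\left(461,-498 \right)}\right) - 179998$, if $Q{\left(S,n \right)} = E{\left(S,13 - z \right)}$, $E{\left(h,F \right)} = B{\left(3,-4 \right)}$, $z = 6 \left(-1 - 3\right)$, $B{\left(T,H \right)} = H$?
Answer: $-172818$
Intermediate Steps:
$z = -24$ ($z = 6 \left(-4\right) = -24$)
$E{\left(h,F \right)} = -4$
$Q{\left(S,n \right)} = -4$
$\left(7184 + Q{\left(461,-498 \right)}\right) - 179998 = \left(7184 - 4\right) - 179998 = 7180 - 179998 = -172818$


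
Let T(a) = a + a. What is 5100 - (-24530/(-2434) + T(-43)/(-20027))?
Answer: 124055845083/24372859 ≈ 5089.9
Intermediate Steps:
T(a) = 2*a
5100 - (-24530/(-2434) + T(-43)/(-20027)) = 5100 - (-24530/(-2434) + (2*(-43))/(-20027)) = 5100 - (-24530*(-1/2434) - 86*(-1/20027)) = 5100 - (12265/1217 + 86/20027) = 5100 - 1*245735817/24372859 = 5100 - 245735817/24372859 = 124055845083/24372859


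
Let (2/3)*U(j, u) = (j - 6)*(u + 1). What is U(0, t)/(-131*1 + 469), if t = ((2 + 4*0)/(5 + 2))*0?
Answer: -9/338 ≈ -0.026627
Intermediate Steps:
t = 0 (t = ((2 + 0)/7)*0 = (2*(⅐))*0 = (2/7)*0 = 0)
U(j, u) = 3*(1 + u)*(-6 + j)/2 (U(j, u) = 3*((j - 6)*(u + 1))/2 = 3*((-6 + j)*(1 + u))/2 = 3*((1 + u)*(-6 + j))/2 = 3*(1 + u)*(-6 + j)/2)
U(0, t)/(-131*1 + 469) = (-9 - 9*0 + (3/2)*0 + (3/2)*0*0)/(-131*1 + 469) = (-9 + 0 + 0 + 0)/(-131 + 469) = -9/338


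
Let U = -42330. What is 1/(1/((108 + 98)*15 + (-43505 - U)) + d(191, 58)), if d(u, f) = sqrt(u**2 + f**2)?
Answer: -1915/146120580124 + 3667225*sqrt(39845)/146120580124 ≈ 0.0050097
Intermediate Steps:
d(u, f) = sqrt(f**2 + u**2)
1/(1/((108 + 98)*15 + (-43505 - U)) + d(191, 58)) = 1/(1/((108 + 98)*15 + (-43505 - 1*(-42330))) + sqrt(58**2 + 191**2)) = 1/(1/(206*15 + (-43505 + 42330)) + sqrt(3364 + 36481)) = 1/(1/(3090 - 1175) + sqrt(39845)) = 1/(1/1915 + sqrt(39845))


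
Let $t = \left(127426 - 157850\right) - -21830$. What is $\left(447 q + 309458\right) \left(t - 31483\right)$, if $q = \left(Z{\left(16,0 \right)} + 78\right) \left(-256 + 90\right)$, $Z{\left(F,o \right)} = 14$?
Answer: $261186858702$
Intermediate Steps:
$q = -15272$ ($q = \left(14 + 78\right) \left(-256 + 90\right) = 92 \left(-166\right) = -15272$)
$t = -8594$ ($t = -30424 + 21830 = -8594$)
$\left(447 q + 309458\right) \left(t - 31483\right) = \left(447 \left(-15272\right) + 309458\right) \left(-8594 - 31483\right) = \left(-6826584 + 309458\right) \left(-40077\right) = \left(-6517126\right) \left(-40077\right) = 261186858702$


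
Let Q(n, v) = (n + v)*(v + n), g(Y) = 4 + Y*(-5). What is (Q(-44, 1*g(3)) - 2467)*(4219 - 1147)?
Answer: 1714176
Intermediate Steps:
g(Y) = 4 - 5*Y
Q(n, v) = (n + v)² (Q(n, v) = (n + v)*(n + v) = (n + v)²)
(Q(-44, 1*g(3)) - 2467)*(4219 - 1147) = ((-44 + 1*(4 - 5*3))² - 2467)*(4219 - 1147) = ((-44 + 1*(4 - 15))² - 2467)*3072 = ((-44 + 1*(-11))² - 2467)*3072 = ((-44 - 11)² - 2467)*3072 = ((-55)² - 2467)*3072 = (3025 - 2467)*3072 = 558*3072 = 1714176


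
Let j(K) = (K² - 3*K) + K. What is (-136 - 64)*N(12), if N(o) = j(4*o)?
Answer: -441600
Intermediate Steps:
j(K) = K² - 2*K
N(o) = 4*o*(-2 + 4*o) (N(o) = (4*o)*(-2 + 4*o) = 4*o*(-2 + 4*o))
(-136 - 64)*N(12) = (-136 - 64)*(8*12*(-1 + 2*12)) = -1600*12*(-1 + 24) = -1600*12*23 = -200*2208 = -441600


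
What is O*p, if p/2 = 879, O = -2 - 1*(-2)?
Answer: 0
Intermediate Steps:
O = 0 (O = -2 + 2 = 0)
p = 1758 (p = 2*879 = 1758)
O*p = 0*1758 = 0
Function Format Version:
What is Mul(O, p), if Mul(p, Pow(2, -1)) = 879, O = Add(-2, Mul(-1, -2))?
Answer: 0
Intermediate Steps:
O = 0 (O = Add(-2, 2) = 0)
p = 1758 (p = Mul(2, 879) = 1758)
Mul(O, p) = Mul(0, 1758) = 0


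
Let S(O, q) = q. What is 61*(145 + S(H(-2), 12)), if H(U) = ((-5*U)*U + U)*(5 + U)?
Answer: 9577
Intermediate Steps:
H(U) = (5 + U)*(U - 5*U**2) (H(U) = (-5*U**2 + U)*(5 + U) = (U - 5*U**2)*(5 + U) = (5 + U)*(U - 5*U**2))
61*(145 + S(H(-2), 12)) = 61*(145 + 12) = 61*157 = 9577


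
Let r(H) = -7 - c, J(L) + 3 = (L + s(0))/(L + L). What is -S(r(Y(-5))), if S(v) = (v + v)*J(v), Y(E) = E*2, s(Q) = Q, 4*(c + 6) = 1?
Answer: -25/4 ≈ -6.2500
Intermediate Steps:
c = -23/4 (c = -6 + (1/4)*1 = -6 + 1/4 = -23/4 ≈ -5.7500)
J(L) = -5/2 (J(L) = -3 + (L + 0)/(L + L) = -3 + L/((2*L)) = -3 + L*(1/(2*L)) = -3 + 1/2 = -5/2)
Y(E) = 2*E
r(H) = -5/4 (r(H) = -7 - 1*(-23/4) = -7 + 23/4 = -5/4)
S(v) = -5*v (S(v) = (v + v)*(-5/2) = (2*v)*(-5/2) = -5*v)
-S(r(Y(-5))) = -(-5)*(-5)/4 = -1*25/4 = -25/4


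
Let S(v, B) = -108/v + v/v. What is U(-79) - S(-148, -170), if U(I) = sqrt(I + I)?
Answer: -64/37 + I*sqrt(158) ≈ -1.7297 + 12.57*I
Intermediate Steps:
S(v, B) = 1 - 108/v (S(v, B) = -108/v + 1 = 1 - 108/v)
U(I) = sqrt(2)*sqrt(I) (U(I) = sqrt(2*I) = sqrt(2)*sqrt(I))
U(-79) - S(-148, -170) = sqrt(2)*sqrt(-79) - (-108 - 148)/(-148) = sqrt(2)*(I*sqrt(79)) - (-1)*(-256)/148 = I*sqrt(158) - 1*64/37 = I*sqrt(158) - 64/37 = -64/37 + I*sqrt(158)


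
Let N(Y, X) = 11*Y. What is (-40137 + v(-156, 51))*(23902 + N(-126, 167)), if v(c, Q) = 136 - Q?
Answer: -901810832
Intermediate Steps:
(-40137 + v(-156, 51))*(23902 + N(-126, 167)) = (-40137 + (136 - 1*51))*(23902 + 11*(-126)) = (-40137 + (136 - 51))*(23902 - 1386) = (-40137 + 85)*22516 = -40052*22516 = -901810832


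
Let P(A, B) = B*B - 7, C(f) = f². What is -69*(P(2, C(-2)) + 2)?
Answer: -759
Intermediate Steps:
P(A, B) = -7 + B² (P(A, B) = B² - 7 = -7 + B²)
-69*(P(2, C(-2)) + 2) = -69*((-7 + ((-2)²)²) + 2) = -69*((-7 + 4²) + 2) = -69*((-7 + 16) + 2) = -69*(9 + 2) = -69*11 = -759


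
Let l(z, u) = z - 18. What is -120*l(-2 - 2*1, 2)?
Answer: 2640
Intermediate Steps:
l(z, u) = -18 + z
-120*l(-2 - 2*1, 2) = -120*(-18 + (-2 - 2*1)) = -120*(-18 + (-2 - 2)) = -120*(-18 - 4) = -120*(-22) = 2640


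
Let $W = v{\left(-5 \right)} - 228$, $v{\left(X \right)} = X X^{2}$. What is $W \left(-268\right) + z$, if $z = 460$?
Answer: $95064$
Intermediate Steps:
$v{\left(X \right)} = X^{3}$
$W = -353$ ($W = \left(-5\right)^{3} - 228 = -125 - 228 = -353$)
$W \left(-268\right) + z = \left(-353\right) \left(-268\right) + 460 = 94604 + 460 = 95064$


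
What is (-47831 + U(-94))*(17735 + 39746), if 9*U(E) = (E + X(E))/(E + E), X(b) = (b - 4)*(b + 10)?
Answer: -49493703185/18 ≈ -2.7496e+9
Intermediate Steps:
X(b) = (-4 + b)*(10 + b)
U(E) = (-40 + E² + 7*E)/(18*E) (U(E) = ((E + (-40 + E² + 6*E))/(E + E))/9 = ((-40 + E² + 7*E)/((2*E)))/9 = ((-40 + E² + 7*E)*(1/(2*E)))/9 = ((-40 + E² + 7*E)/(2*E))/9 = (-40 + E² + 7*E)/(18*E))
(-47831 + U(-94))*(17735 + 39746) = (-47831 + (1/18)*(-40 + (-94)² + 7*(-94))/(-94))*(17735 + 39746) = (-47831 + (1/18)*(-1/94)*(-40 + 8836 - 658))*57481 = (-47831 + (1/18)*(-1/94)*8138)*57481 = (-47831 - 4069/846)*57481 = -40469095/846*57481 = -49493703185/18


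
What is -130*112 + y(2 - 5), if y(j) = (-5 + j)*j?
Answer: -14536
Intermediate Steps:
y(j) = j*(-5 + j)
-130*112 + y(2 - 5) = -130*112 + (2 - 5)*(-5 + (2 - 5)) = -14560 - 3*(-5 - 3) = -14560 - 3*(-8) = -14560 + 24 = -14536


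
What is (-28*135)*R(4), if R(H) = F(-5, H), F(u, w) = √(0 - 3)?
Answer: -3780*I*√3 ≈ -6547.1*I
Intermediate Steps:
F(u, w) = I*√3 (F(u, w) = √(-3) = I*√3)
R(H) = I*√3
(-28*135)*R(4) = (-28*135)*(I*√3) = -3780*I*√3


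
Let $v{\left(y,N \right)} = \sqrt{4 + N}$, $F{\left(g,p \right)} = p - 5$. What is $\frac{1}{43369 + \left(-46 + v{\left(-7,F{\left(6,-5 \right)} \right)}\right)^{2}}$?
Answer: $\frac{i}{92 \sqrt{6} + 45479 i} \approx 2.1988 \cdot 10^{-5} + 1.0895 \cdot 10^{-7} i$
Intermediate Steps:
$F{\left(g,p \right)} = -5 + p$ ($F{\left(g,p \right)} = p - 5 = -5 + p$)
$\frac{1}{43369 + \left(-46 + v{\left(-7,F{\left(6,-5 \right)} \right)}\right)^{2}} = \frac{1}{43369 + \left(-46 + \sqrt{4 - 10}\right)^{2}} = \frac{1}{43369 + \left(-46 + \sqrt{-6}\right)^{2}} = \frac{1}{43369 + \left(-46 + i \sqrt{6}\right)^{2}}$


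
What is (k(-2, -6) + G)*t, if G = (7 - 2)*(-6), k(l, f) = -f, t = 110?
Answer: -2640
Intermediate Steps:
G = -30 (G = 5*(-6) = -30)
(k(-2, -6) + G)*t = (-1*(-6) - 30)*110 = (6 - 30)*110 = -24*110 = -2640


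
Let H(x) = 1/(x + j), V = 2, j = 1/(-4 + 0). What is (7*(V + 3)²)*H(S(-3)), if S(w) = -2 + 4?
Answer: 100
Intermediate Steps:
j = -¼ (j = 1/(-4) = -¼ ≈ -0.25000)
S(w) = 2
H(x) = 1/(-¼ + x) (H(x) = 1/(x - ¼) = 1/(-¼ + x))
(7*(V + 3)²)*H(S(-3)) = (7*(2 + 3)²)*(4/(-1 + 4*2)) = (7*5²)*(4/(-1 + 8)) = (7*25)*(4/7) = 175*(4*(⅐)) = 175*(4/7) = 100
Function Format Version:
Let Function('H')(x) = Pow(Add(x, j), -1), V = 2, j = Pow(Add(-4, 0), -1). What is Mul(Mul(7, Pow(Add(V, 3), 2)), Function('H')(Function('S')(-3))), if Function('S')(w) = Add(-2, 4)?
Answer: 100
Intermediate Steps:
j = Rational(-1, 4) (j = Pow(-4, -1) = Rational(-1, 4) ≈ -0.25000)
Function('S')(w) = 2
Function('H')(x) = Pow(Add(Rational(-1, 4), x), -1) (Function('H')(x) = Pow(Add(x, Rational(-1, 4)), -1) = Pow(Add(Rational(-1, 4), x), -1))
Mul(Mul(7, Pow(Add(V, 3), 2)), Function('H')(Function('S')(-3))) = Mul(Mul(7, Pow(Add(2, 3), 2)), Mul(4, Pow(Add(-1, Mul(4, 2)), -1))) = Mul(Mul(7, Pow(5, 2)), Mul(4, Pow(Add(-1, 8), -1))) = Mul(Mul(7, 25), Mul(4, Pow(7, -1))) = Mul(175, Mul(4, Rational(1, 7))) = Mul(175, Rational(4, 7)) = 100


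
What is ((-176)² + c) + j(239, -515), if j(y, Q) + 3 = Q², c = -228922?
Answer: 67276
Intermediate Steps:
j(y, Q) = -3 + Q²
((-176)² + c) + j(239, -515) = ((-176)² - 228922) + (-3 + (-515)²) = (30976 - 228922) + (-3 + 265225) = -197946 + 265222 = 67276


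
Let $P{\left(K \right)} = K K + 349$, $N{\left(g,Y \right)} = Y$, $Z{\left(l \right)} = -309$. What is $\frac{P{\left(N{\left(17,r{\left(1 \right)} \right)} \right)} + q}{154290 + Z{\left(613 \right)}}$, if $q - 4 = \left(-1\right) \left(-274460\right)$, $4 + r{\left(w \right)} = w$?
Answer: $\frac{274822}{153981} \approx 1.7848$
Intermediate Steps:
$r{\left(w \right)} = -4 + w$
$q = 274464$ ($q = 4 - -274460 = 4 + 274460 = 274464$)
$P{\left(K \right)} = 349 + K^{2}$ ($P{\left(K \right)} = K^{2} + 349 = 349 + K^{2}$)
$\frac{P{\left(N{\left(17,r{\left(1 \right)} \right)} \right)} + q}{154290 + Z{\left(613 \right)}} = \frac{\left(349 + \left(-4 + 1\right)^{2}\right) + 274464}{154290 - 309} = \frac{\left(349 + \left(-3\right)^{2}\right) + 274464}{153981} = \left(\left(349 + 9\right) + 274464\right) \frac{1}{153981} = \left(358 + 274464\right) \frac{1}{153981} = 274822 \cdot \frac{1}{153981} = \frac{274822}{153981}$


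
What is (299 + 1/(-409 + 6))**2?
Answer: 14519286016/162409 ≈ 89400.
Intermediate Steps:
(299 + 1/(-409 + 6))**2 = (299 + 1/(-403))**2 = (299 - 1/403)**2 = (120496/403)**2 = 14519286016/162409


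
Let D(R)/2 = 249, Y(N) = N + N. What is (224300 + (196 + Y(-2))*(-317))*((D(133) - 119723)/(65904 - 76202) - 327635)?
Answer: -14510820115610/271 ≈ -5.3545e+10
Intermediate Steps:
Y(N) = 2*N
D(R) = 498 (D(R) = 2*249 = 498)
(224300 + (196 + Y(-2))*(-317))*((D(133) - 119723)/(65904 - 76202) - 327635) = (224300 + (196 + 2*(-2))*(-317))*((498 - 119723)/(65904 - 76202) - 327635) = (224300 + (196 - 4)*(-317))*(-119225/(-10298) - 327635) = (224300 + 192*(-317))*(-119225*(-1/10298) - 327635) = (224300 - 60864)*(6275/542 - 327635) = 163436*(-177571895/542) = -14510820115610/271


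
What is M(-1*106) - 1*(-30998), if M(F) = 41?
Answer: 31039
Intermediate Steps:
M(-1*106) - 1*(-30998) = 41 - 1*(-30998) = 41 + 30998 = 31039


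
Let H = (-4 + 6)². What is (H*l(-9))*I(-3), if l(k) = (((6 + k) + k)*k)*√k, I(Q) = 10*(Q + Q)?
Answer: -77760*I ≈ -77760.0*I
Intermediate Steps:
H = 4 (H = 2² = 4)
I(Q) = 20*Q (I(Q) = 10*(2*Q) = 20*Q)
l(k) = k^(3/2)*(6 + 2*k) (l(k) = ((6 + 2*k)*k)*√k = (k*(6 + 2*k))*√k = k^(3/2)*(6 + 2*k))
(H*l(-9))*I(-3) = (4*(2*(-9)^(3/2)*(3 - 9)))*(20*(-3)) = (4*(2*(-27*I)*(-6)))*(-60) = (4*(324*I))*(-60) = (1296*I)*(-60) = -77760*I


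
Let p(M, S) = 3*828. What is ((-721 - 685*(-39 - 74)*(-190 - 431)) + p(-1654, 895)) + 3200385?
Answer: -44866357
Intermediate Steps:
p(M, S) = 2484
((-721 - 685*(-39 - 74)*(-190 - 431)) + p(-1654, 895)) + 3200385 = ((-721 - 685*(-39 - 74)*(-190 - 431)) + 2484) + 3200385 = ((-721 - (-77405)*(-621)) + 2484) + 3200385 = ((-721 - 685*70173) + 2484) + 3200385 = ((-721 - 48068505) + 2484) + 3200385 = (-48069226 + 2484) + 3200385 = -48066742 + 3200385 = -44866357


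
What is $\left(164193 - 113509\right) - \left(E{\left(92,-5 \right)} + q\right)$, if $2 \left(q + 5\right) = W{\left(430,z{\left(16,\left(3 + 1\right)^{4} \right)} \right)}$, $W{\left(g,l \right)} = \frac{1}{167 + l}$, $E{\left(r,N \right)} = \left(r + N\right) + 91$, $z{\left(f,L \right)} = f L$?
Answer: $\frac{430656785}{8526} \approx 50511.0$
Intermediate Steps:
$z{\left(f,L \right)} = L f$
$E{\left(r,N \right)} = 91 + N + r$ ($E{\left(r,N \right)} = \left(N + r\right) + 91 = 91 + N + r$)
$q = - \frac{42629}{8526}$ ($q = -5 + \frac{1}{2 \left(167 + \left(3 + 1\right)^{4} \cdot 16\right)} = -5 + \frac{1}{2 \left(167 + 4^{4} \cdot 16\right)} = -5 + \frac{1}{2 \left(167 + 256 \cdot 16\right)} = -5 + \frac{1}{2 \left(167 + 4096\right)} = -5 + \frac{1}{2 \cdot 4263} = -5 + \frac{1}{2} \cdot \frac{1}{4263} = -5 + \frac{1}{8526} = - \frac{42629}{8526} \approx -4.9999$)
$\left(164193 - 113509\right) - \left(E{\left(92,-5 \right)} + q\right) = \left(164193 - 113509\right) - \left(\left(91 - 5 + 92\right) - \frac{42629}{8526}\right) = 50684 - \left(178 - \frac{42629}{8526}\right) = 50684 - \frac{1474999}{8526} = \frac{430656785}{8526}$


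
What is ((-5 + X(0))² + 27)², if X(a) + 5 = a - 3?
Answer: 38416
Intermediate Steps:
X(a) = -8 + a (X(a) = -5 + (a - 3) = -5 + (-3 + a) = -8 + a)
((-5 + X(0))² + 27)² = ((-5 + (-8 + 0))² + 27)² = ((-5 - 8)² + 27)² = ((-13)² + 27)² = (169 + 27)² = 196² = 38416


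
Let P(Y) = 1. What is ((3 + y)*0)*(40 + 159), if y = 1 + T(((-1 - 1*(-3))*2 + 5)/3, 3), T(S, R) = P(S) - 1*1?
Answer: 0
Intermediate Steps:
T(S, R) = 0 (T(S, R) = 1 - 1*1 = 1 - 1 = 0)
y = 1 (y = 1 + 0 = 1)
((3 + y)*0)*(40 + 159) = ((3 + 1)*0)*(40 + 159) = (4*0)*199 = 0*199 = 0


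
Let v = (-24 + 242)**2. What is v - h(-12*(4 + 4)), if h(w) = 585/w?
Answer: 1520963/32 ≈ 47530.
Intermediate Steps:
v = 47524 (v = 218**2 = 47524)
v - h(-12*(4 + 4)) = 47524 - 585/((-12*(4 + 4))) = 47524 - 585/((-12*8)) = 47524 - 585/(-96) = 47524 - 585*(-1)/96 = 47524 - 1*(-195/32) = 47524 + 195/32 = 1520963/32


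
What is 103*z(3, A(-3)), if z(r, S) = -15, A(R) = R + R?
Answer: -1545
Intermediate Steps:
A(R) = 2*R
103*z(3, A(-3)) = 103*(-15) = -1545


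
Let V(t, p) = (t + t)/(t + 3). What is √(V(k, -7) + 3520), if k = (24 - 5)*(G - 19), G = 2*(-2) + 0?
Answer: √165848109/217 ≈ 59.347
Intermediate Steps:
G = -4 (G = -4 + 0 = -4)
k = -437 (k = (24 - 5)*(-4 - 19) = 19*(-23) = -437)
V(t, p) = 2*t/(3 + t) (V(t, p) = (2*t)/(3 + t) = 2*t/(3 + t))
√(V(k, -7) + 3520) = √(2*(-437)/(3 - 437) + 3520) = √(2*(-437)/(-434) + 3520) = √(2*(-437)*(-1/434) + 3520) = √(437/217 + 3520) = √(764277/217) = √165848109/217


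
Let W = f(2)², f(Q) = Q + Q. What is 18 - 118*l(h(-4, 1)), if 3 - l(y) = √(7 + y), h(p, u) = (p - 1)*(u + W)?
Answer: -336 + 118*I*√78 ≈ -336.0 + 1042.1*I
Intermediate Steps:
f(Q) = 2*Q
W = 16 (W = (2*2)² = 4² = 16)
h(p, u) = (-1 + p)*(16 + u) (h(p, u) = (p - 1)*(u + 16) = (-1 + p)*(16 + u))
l(y) = 3 - √(7 + y)
18 - 118*l(h(-4, 1)) = 18 - 118*(3 - √(7 + (-16 - 1*1 + 16*(-4) - 4*1))) = 18 - 118*(3 - √(7 + (-16 - 1 - 64 - 4))) = 18 - 118*(3 - √(7 - 85)) = 18 - 118*(3 - √(-78)) = 18 - 118*(3 - I*√78) = 18 + (-354 + 118*I*√78) = -336 + 118*I*√78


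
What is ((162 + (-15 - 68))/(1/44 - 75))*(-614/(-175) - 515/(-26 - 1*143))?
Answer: -673965116/97567925 ≈ -6.9077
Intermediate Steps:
((162 + (-15 - 68))/(1/44 - 75))*(-614/(-175) - 515/(-26 - 1*143)) = ((162 - 83)/(1/44 - 75))*(-614*(-1/175) - 515/(-26 - 143)) = (79/(-3299/44))*(614/175 - 515/(-169)) = (79*(-44/3299))*(614/175 - 515*(-1/169)) = -3476*(614/175 + 515/169)/3299 = -3476/3299*193891/29575 = -673965116/97567925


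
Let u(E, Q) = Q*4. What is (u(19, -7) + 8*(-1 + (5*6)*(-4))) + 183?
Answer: -813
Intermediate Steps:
u(E, Q) = 4*Q
(u(19, -7) + 8*(-1 + (5*6)*(-4))) + 183 = (4*(-7) + 8*(-1 + (5*6)*(-4))) + 183 = (-28 + 8*(-1 + 30*(-4))) + 183 = (-28 + 8*(-1 - 120)) + 183 = (-28 + 8*(-121)) + 183 = (-28 - 968) + 183 = -996 + 183 = -813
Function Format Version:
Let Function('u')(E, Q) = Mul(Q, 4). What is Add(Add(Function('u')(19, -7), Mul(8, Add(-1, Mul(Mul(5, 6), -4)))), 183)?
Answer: -813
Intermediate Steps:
Function('u')(E, Q) = Mul(4, Q)
Add(Add(Function('u')(19, -7), Mul(8, Add(-1, Mul(Mul(5, 6), -4)))), 183) = Add(Add(Mul(4, -7), Mul(8, Add(-1, Mul(Mul(5, 6), -4)))), 183) = Add(Add(-28, Mul(8, Add(-1, Mul(30, -4)))), 183) = Add(Add(-28, Mul(8, Add(-1, -120))), 183) = Add(Add(-28, Mul(8, -121)), 183) = Add(Add(-28, -968), 183) = Add(-996, 183) = -813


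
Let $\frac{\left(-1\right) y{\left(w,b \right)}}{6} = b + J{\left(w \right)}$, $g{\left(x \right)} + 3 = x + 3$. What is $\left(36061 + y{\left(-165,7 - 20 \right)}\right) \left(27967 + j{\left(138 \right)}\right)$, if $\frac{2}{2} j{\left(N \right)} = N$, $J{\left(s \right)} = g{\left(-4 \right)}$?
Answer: $1016361115$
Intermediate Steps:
$g{\left(x \right)} = x$ ($g{\left(x \right)} = -3 + \left(x + 3\right) = -3 + \left(3 + x\right) = x$)
$J{\left(s \right)} = -4$
$j{\left(N \right)} = N$
$y{\left(w,b \right)} = 24 - 6 b$ ($y{\left(w,b \right)} = - 6 \left(b - 4\right) = - 6 \left(-4 + b\right) = 24 - 6 b$)
$\left(36061 + y{\left(-165,7 - 20 \right)}\right) \left(27967 + j{\left(138 \right)}\right) = \left(36061 - \left(-24 + 6 \left(7 - 20\right)\right)\right) \left(27967 + 138\right) = \left(36061 + \left(24 - -78\right)\right) 28105 = \left(36061 + \left(24 + 78\right)\right) 28105 = \left(36061 + 102\right) 28105 = 36163 \cdot 28105 = 1016361115$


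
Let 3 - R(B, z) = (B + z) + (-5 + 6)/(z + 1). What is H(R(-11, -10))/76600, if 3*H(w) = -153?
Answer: -51/76600 ≈ -0.00066580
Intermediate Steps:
R(B, z) = 3 - B - z - 1/(1 + z) (R(B, z) = 3 - ((B + z) + (-5 + 6)/(z + 1)) = 3 - ((B + z) + 1/(1 + z)) = 3 - (B + z + 1/(1 + z)) = 3 + (-B - z - 1/(1 + z)) = 3 - B - z - 1/(1 + z))
H(w) = -51 (H(w) = (⅓)*(-153) = -51)
H(R(-11, -10))/76600 = -51/76600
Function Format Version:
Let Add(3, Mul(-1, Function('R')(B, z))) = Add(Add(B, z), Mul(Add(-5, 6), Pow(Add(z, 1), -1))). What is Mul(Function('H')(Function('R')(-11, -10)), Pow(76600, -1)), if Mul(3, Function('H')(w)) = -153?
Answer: Rational(-51, 76600) ≈ -0.00066580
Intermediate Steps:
Function('R')(B, z) = Add(3, Mul(-1, B), Mul(-1, z), Mul(-1, Pow(Add(1, z), -1))) (Function('R')(B, z) = Add(3, Mul(-1, Add(Add(B, z), Mul(Add(-5, 6), Pow(Add(z, 1), -1))))) = Add(3, Mul(-1, Add(Add(B, z), Mul(1, Pow(Add(1, z), -1))))) = Add(3, Mul(-1, Add(Add(B, z), Pow(Add(1, z), -1)))) = Add(3, Mul(-1, Add(B, z, Pow(Add(1, z), -1)))) = Add(3, Add(Mul(-1, B), Mul(-1, z), Mul(-1, Pow(Add(1, z), -1)))) = Add(3, Mul(-1, B), Mul(-1, z), Mul(-1, Pow(Add(1, z), -1))))
Function('H')(w) = -51 (Function('H')(w) = Mul(Rational(1, 3), -153) = -51)
Mul(Function('H')(Function('R')(-11, -10)), Pow(76600, -1)) = Mul(-51, Pow(76600, -1)) = Mul(-51, Rational(1, 76600)) = Rational(-51, 76600)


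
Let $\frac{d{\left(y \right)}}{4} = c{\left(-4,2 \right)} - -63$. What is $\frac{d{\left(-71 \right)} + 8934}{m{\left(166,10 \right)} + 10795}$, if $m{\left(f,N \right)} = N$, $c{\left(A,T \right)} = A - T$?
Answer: $\frac{9162}{10805} \approx 0.84794$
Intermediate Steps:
$d{\left(y \right)} = 228$ ($d{\left(y \right)} = 4 \left(\left(-4 - 2\right) - -63\right) = 4 \left(\left(-4 - 2\right) + 63\right) = 4 \left(-6 + 63\right) = 4 \cdot 57 = 228$)
$\frac{d{\left(-71 \right)} + 8934}{m{\left(166,10 \right)} + 10795} = \frac{228 + 8934}{10 + 10795} = \frac{9162}{10805}$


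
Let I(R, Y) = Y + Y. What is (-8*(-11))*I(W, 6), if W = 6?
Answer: 1056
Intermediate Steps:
I(R, Y) = 2*Y
(-8*(-11))*I(W, 6) = (-8*(-11))*(2*6) = 88*12 = 1056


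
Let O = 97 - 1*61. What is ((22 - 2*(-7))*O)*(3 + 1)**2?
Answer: 20736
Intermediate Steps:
O = 36 (O = 97 - 61 = 36)
((22 - 2*(-7))*O)*(3 + 1)**2 = ((22 - 2*(-7))*36)*(3 + 1)**2 = ((22 + 14)*36)*4**2 = (36*36)*16 = 1296*16 = 20736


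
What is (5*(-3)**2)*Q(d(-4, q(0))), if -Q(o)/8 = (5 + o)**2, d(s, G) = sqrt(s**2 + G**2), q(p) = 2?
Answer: -16200 - 7200*sqrt(5) ≈ -32300.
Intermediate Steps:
d(s, G) = sqrt(G**2 + s**2)
Q(o) = -8*(5 + o)**2
(5*(-3)**2)*Q(d(-4, q(0))) = (5*(-3)**2)*(-8*(5 + sqrt(2**2 + (-4)**2))**2) = (5*9)*(-8*(5 + sqrt(4 + 16))**2) = 45*(-8*(5 + sqrt(20))**2) = 45*(-8*(5 + 2*sqrt(5))**2) = -360*(5 + 2*sqrt(5))**2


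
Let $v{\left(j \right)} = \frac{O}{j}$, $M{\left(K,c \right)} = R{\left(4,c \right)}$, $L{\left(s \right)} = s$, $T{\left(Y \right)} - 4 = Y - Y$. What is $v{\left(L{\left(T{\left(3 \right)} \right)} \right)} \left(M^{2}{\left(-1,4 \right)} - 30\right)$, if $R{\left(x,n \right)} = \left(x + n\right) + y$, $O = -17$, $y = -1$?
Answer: $- \frac{323}{4} \approx -80.75$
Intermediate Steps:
$T{\left(Y \right)} = 4$ ($T{\left(Y \right)} = 4 + \left(Y - Y\right) = 4 + 0 = 4$)
$R{\left(x,n \right)} = -1 + n + x$ ($R{\left(x,n \right)} = \left(x + n\right) - 1 = \left(n + x\right) - 1 = -1 + n + x$)
$M{\left(K,c \right)} = 3 + c$ ($M{\left(K,c \right)} = -1 + c + 4 = 3 + c$)
$v{\left(j \right)} = - \frac{17}{j}$
$v{\left(L{\left(T{\left(3 \right)} \right)} \right)} \left(M^{2}{\left(-1,4 \right)} - 30\right) = - \frac{17}{4} \left(\left(3 + 4\right)^{2} - 30\right) = \left(-17\right) \frac{1}{4} \left(7^{2} - 30\right) = - \frac{17 \left(49 - 30\right)}{4} = \left(- \frac{17}{4}\right) 19 = - \frac{323}{4}$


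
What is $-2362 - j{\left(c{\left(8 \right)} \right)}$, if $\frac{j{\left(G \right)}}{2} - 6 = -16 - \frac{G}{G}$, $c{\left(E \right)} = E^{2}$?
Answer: $-2340$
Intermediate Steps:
$j{\left(G \right)} = -22$ ($j{\left(G \right)} = 12 + 2 \left(-16 - \frac{G}{G}\right) = 12 + 2 \left(-16 - 1\right) = 12 + 2 \left(-17\right) = 12 - 34 = -22$)
$-2362 - j{\left(c{\left(8 \right)} \right)} = -2362 - -22 = -2362 + 22 = -2340$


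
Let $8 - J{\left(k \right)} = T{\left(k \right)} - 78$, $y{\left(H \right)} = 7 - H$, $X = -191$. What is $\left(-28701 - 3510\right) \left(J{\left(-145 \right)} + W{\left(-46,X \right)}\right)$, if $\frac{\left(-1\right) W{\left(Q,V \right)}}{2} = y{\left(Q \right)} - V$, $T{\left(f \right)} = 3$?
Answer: $13045455$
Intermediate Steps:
$W{\left(Q,V \right)} = -14 + 2 Q + 2 V$ ($W{\left(Q,V \right)} = - 2 \left(\left(7 - Q\right) - V\right) = - 2 \left(7 - Q - V\right) = -14 + 2 Q + 2 V$)
$J{\left(k \right)} = 83$ ($J{\left(k \right)} = 8 - \left(3 - 78\right) = 8 - -75 = 8 + 75 = 83$)
$\left(-28701 - 3510\right) \left(J{\left(-145 \right)} + W{\left(-46,X \right)}\right) = \left(-28701 - 3510\right) \left(83 + \left(-14 + 2 \left(-46\right) + 2 \left(-191\right)\right)\right) = - 32211 \left(83 - 488\right) = \left(-32211\right) \left(-405\right) = 13045455$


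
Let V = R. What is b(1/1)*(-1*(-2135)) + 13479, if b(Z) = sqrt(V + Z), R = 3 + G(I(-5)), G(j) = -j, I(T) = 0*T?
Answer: 17749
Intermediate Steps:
I(T) = 0
R = 3 (R = 3 - 1*0 = 3 + 0 = 3)
V = 3
b(Z) = sqrt(3 + Z)
b(1/1)*(-1*(-2135)) + 13479 = sqrt(3 + 1/1)*(-1*(-2135)) + 13479 = sqrt(3 + 1)*2135 + 13479 = sqrt(4)*2135 + 13479 = 2*2135 + 13479 = 4270 + 13479 = 17749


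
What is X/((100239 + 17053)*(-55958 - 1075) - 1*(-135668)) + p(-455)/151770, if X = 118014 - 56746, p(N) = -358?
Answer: -300512039363/126905880746670 ≈ -0.0023680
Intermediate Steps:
X = 61268
X/((100239 + 17053)*(-55958 - 1075) - 1*(-135668)) + p(-455)/151770 = 61268/((100239 + 17053)*(-55958 - 1075) - 1*(-135668)) - 358/151770 = 61268/(117292*(-57033) + 135668) - 358*1/151770 = 61268/(-6689514636 + 135668) - 179/75885 = 61268/(-6689378968) - 179/75885 = 61268*(-1/6689378968) - 179/75885 = -15317/1672344742 - 179/75885 = -300512039363/126905880746670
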